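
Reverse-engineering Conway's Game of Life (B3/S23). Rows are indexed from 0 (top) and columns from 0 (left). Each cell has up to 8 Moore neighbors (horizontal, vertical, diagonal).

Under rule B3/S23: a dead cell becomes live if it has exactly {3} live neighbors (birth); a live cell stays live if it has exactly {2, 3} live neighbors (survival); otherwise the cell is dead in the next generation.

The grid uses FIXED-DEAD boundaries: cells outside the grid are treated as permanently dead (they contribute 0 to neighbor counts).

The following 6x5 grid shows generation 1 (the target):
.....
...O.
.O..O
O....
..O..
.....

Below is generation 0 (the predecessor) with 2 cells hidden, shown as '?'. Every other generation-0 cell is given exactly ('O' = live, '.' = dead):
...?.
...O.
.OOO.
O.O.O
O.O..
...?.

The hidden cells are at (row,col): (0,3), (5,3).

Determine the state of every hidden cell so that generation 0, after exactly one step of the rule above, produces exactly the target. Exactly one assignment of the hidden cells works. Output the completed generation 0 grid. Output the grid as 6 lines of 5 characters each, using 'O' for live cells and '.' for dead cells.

Hidden generation-0 cells (in order): (0,3), (5,3).
A hidden cell only influences target cells in its own 3x3 neighborhood. Try each of the 2^2 = 4 assignments, step the completed generation 0 forward once under B3/S23, and compare with the target:
  (0,3)=. (5,3)=. -> step gives (4,2)='.' but target has 'O' -> reject
  (0,3)=. (5,3)=O -> step reproduces the target at every cell -> ACCEPT
  (0,3)=O (5,3)=. -> step gives (1,4)='O' but target has '.' -> reject
  (0,3)=O (5,3)=O -> step gives (1,4)='O' but target has '.' -> reject
Unique solution: (0,3)=dead, (5,3)=live.
Check: live-neighbor counts of every cell in the completed generation 0:
00111
12422
23443
26451
14242
12211
Applying B3/S23 to generation 0 with these counts gives:
.....
...O.
.O..O
O....
..O..
.....
which matches the target exactly.

Answer: .....
...O.
.OOO.
O.O.O
O.O..
...O.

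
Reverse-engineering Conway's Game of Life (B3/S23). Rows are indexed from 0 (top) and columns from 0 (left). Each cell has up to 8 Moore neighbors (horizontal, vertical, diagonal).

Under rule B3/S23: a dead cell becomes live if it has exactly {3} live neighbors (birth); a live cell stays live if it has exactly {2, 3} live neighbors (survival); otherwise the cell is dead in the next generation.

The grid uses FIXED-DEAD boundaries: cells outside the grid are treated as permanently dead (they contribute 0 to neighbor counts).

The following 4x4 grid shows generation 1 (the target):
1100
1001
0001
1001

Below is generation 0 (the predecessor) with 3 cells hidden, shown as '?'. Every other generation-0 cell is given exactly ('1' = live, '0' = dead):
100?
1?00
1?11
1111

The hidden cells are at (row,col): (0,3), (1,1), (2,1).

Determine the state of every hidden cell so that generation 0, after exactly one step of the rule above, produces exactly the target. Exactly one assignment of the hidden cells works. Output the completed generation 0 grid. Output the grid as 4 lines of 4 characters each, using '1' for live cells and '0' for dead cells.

Answer: 1001
1100
1011
1111

Derivation:
Hidden generation-0 cells (in order): (0,3), (1,1), (2,1).
A hidden cell only influences target cells in its own 3x3 neighborhood. Try each of the 2^3 = 8 assignments, step the completed generation 0 forward once under B3/S23, and compare with the target:
  (0,3)=0 (1,1)=0 (2,1)=0 -> step gives (0,0)='0' but target has '1' -> reject
  (0,3)=0 (1,1)=0 (2,1)=1 -> step gives (0,0)='0' but target has '1' -> reject
  (0,3)=0 (1,1)=1 (2,1)=0 -> step gives (1,2)='1' but target has '0' -> reject
  (0,3)=0 (1,1)=1 (2,1)=1 -> step gives (1,0)='0' but target has '1' -> reject
  (0,3)=1 (1,1)=0 (2,1)=0 -> step gives (0,0)='0' but target has '1' -> reject
  (0,3)=1 (1,1)=0 (2,1)=1 -> step gives (0,0)='0' but target has '1' -> reject
  (0,3)=1 (1,1)=1 (2,1)=0 -> step reproduces the target at every cell -> ACCEPT
  (0,3)=1 (1,1)=1 (2,1)=1 -> step gives (1,0)='0' but target has '1' -> reject
Unique solution: (0,3)=live, (1,1)=live, (2,1)=dead.
Check: live-neighbor counts of every cell in the completed generation 0:
2320
3443
4753
2443
Applying B3/S23 to generation 0 with these counts gives:
1100
1001
0001
1001
which matches the target exactly.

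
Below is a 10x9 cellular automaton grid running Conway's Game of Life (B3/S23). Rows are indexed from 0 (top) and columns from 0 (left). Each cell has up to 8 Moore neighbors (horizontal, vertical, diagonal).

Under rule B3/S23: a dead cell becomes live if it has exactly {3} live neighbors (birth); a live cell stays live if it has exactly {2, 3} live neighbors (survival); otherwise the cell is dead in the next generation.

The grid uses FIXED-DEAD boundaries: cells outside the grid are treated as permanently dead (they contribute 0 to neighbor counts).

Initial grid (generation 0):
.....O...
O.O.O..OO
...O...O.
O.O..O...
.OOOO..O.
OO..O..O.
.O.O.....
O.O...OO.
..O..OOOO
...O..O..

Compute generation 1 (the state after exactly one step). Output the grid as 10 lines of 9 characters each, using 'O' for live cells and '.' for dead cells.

Simulating step by step:
Generation 0 (given above): 33 live cells
Generation 1: 31 live cells
(generation 1 grid is the final answer)

Answer: .........
...OO.OOO
..OOO.OOO
......O..
....OOO..
O...O....
...O..OO.
..OO.O..O
.OOO.O..O
.....OO..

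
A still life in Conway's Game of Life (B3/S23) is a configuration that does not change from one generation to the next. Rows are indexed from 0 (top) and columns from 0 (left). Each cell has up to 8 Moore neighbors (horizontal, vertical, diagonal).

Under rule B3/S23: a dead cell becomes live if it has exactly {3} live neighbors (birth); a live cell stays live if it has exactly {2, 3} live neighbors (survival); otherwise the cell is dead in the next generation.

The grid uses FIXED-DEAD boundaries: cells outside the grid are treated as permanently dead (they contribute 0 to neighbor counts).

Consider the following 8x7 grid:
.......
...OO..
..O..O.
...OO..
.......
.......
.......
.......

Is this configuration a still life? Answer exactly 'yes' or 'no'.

Compute generation 1 and compare to generation 0 (given above):
Generation 1:
.......
...OO..
..O..O.
...OO..
.......
.......
.......
.......
The grids are IDENTICAL -> still life.

Answer: yes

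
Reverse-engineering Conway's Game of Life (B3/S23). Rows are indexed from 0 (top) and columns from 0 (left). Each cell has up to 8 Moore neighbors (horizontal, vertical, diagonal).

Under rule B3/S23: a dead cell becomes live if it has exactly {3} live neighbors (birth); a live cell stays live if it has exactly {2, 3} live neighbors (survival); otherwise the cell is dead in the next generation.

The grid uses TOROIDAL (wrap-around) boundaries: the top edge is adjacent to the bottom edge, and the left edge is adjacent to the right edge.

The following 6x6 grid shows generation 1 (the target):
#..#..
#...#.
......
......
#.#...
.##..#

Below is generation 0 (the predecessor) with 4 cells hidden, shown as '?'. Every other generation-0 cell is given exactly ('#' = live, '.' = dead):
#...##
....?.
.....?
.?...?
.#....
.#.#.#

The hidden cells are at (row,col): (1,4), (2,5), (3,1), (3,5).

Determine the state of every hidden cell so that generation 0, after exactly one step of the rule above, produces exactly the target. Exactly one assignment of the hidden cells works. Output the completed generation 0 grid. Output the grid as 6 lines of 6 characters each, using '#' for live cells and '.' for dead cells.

Answer: #...##
....#.
.....#
......
.#....
.#.#.#

Derivation:
Hidden generation-0 cells (in order): (1,4), (2,5), (3,1), (3,5).
A hidden cell only influences target cells in its own 3x3 neighborhood. Try each of the 2^4 = 16 assignments, step the completed generation 0 forward once under B3/S23, and compare with the target:
  (1,4)=. (2,5)=. (3,1)=. (3,5)=. -> step gives (0,3)='.' but target has '#' -> reject
  (1,4)=. (2,5)=. (3,1)=. (3,5)=# -> step gives (0,3)='.' but target has '#' -> reject
  (1,4)=. (2,5)=. (3,1)=# (3,5)=. -> step gives (0,3)='.' but target has '#' -> reject
  (1,4)=. (2,5)=. (3,1)=# (3,5)=# -> step gives (0,3)='.' but target has '#' -> reject
  (1,4)=. (2,5)=# (3,1)=. (3,5)=. -> step gives (0,3)='.' but target has '#' -> reject
  (1,4)=. (2,5)=# (3,1)=. (3,5)=# -> step gives (0,3)='.' but target has '#' -> reject
  (1,4)=. (2,5)=# (3,1)=# (3,5)=. -> step gives (0,3)='.' but target has '#' -> reject
  (1,4)=. (2,5)=# (3,1)=# (3,5)=# -> step gives (0,3)='.' but target has '#' -> reject
  (1,4)=# (2,5)=. (3,1)=. (3,5)=. -> step gives (1,0)='.' but target has '#' -> reject
  (1,4)=# (2,5)=. (3,1)=. (3,5)=# -> step gives (1,0)='.' but target has '#' -> reject
  (1,4)=# (2,5)=. (3,1)=# (3,5)=. -> step gives (1,0)='.' but target has '#' -> reject
  (1,4)=# (2,5)=. (3,1)=# (3,5)=# -> step gives (1,0)='.' but target has '#' -> reject
  (1,4)=# (2,5)=# (3,1)=. (3,5)=. -> step reproduces the target at every cell -> ACCEPT
  (1,4)=# (2,5)=# (3,1)=. (3,5)=# -> step gives (2,4)='#' but target has '.' -> reject
  (1,4)=# (2,5)=# (3,1)=# (3,5)=. -> step gives (3,0)='#' but target has '.' -> reject
  (1,4)=# (2,5)=# (3,1)=# (3,5)=# -> step gives (2,0)='#' but target has '.' -> reject
Unique solution: (1,4)=live, (2,5)=live, (3,1)=dead, (3,5)=dead.
Check: live-neighbor counts of every cell in the completed generation 0:
322344
310235
100121
211011
313121
523143
Applying B3/S23 to generation 0 with these counts gives:
#..#..
#...#.
......
......
#.#...
.##..#
which matches the target exactly.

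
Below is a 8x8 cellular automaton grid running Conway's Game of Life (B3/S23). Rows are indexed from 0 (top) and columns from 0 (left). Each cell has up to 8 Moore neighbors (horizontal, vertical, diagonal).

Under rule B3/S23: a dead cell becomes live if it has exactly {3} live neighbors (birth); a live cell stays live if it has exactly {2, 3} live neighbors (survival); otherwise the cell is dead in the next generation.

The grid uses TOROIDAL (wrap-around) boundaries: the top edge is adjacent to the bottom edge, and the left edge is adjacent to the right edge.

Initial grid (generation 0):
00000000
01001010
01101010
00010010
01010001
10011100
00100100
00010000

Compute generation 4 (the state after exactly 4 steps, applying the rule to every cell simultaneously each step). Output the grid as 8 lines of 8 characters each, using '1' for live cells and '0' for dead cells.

Simulating step by step:
Generation 0 (given above): 19 live cells
Generation 1: 27 live cells
00000000
01110000
01101011
11011111
10010111
11010110
00100100
00000000
Generation 2: 13 live cells
00100000
11010000
00000000
00000000
00010000
11010000
01101110
00000000
Generation 3: 19 live cells
01100000
01100000
00000000
00000000
00100000
11010100
11111100
01110100
Generation 4: 10 live cells
(generation 4 grid is the final answer)

Answer: 10000000
01100000
00000000
00000000
01100000
10000100
00000110
00000100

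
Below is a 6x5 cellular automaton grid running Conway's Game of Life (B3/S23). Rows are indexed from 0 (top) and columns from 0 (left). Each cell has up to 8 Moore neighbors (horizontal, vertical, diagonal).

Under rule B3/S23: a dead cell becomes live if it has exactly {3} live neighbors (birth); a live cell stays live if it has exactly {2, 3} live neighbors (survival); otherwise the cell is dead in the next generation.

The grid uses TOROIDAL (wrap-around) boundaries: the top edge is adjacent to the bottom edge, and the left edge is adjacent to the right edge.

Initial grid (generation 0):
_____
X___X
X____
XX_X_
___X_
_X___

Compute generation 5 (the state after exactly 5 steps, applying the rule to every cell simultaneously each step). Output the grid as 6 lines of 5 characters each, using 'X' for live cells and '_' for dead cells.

Simulating step by step:
Generation 0 (given above): 8 live cells
Generation 1: 9 live cells
X____
X___X
_____
XXX__
XX__X
_____
Generation 2: 11 live cells
X___X
X___X
____X
__X_X
__X_X
_X__X
Generation 3: 11 live cells
_X_X_
___X_
____X
X___X
_XX_X
_X__X
Generation 4: 16 live cells
X__XX
__XXX
X__XX
_X__X
_XX_X
_X__X
Generation 5: 9 live cells
(generation 5 grid is the final answer)

Answer: _X___
_XX__
_X___
_X___
_XX_X
_X___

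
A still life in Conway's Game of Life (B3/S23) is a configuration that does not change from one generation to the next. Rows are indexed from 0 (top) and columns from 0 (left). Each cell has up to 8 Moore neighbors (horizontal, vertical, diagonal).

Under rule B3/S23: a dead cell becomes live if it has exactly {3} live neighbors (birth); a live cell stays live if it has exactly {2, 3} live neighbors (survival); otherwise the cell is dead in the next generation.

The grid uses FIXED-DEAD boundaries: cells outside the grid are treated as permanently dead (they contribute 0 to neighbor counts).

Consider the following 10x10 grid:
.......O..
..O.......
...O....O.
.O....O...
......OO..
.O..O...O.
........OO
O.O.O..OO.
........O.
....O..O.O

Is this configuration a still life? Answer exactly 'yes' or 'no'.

Answer: no

Derivation:
Compute generation 1 and compare to generation 0 (given above):
Generation 1:
..........
..........
..O.......
......O...
.....OOO..
........OO
.O.O.....O
.......O..
...O.....O
........O.
Cell (0,7) differs: gen0=1 vs gen1=0 -> NOT a still life.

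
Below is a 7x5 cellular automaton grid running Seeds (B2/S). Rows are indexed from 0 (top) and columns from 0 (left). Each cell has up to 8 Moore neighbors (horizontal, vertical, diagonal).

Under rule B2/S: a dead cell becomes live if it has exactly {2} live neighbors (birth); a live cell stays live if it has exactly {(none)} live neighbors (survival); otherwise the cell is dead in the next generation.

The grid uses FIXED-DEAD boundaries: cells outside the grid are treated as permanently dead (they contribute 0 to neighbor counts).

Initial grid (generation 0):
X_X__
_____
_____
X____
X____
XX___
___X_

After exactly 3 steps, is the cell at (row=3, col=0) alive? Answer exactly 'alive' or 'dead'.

Answer: dead

Derivation:
Simulating step by step:
Generation 0 (given above): 7 live cells
Generation 1: 7 live cells
_X___
_X___
_____
_X___
_____
__X__
XXX__
Generation 2: 12 live cells
X_X__
X_X__
XXX__
_____
_XX__
X__X_
___X_
Generation 3: 8 live cells
___X_
_____
___X_
___X_
X__X_
____X
__X_X

Cell (3,0) at generation 3: 0 -> dead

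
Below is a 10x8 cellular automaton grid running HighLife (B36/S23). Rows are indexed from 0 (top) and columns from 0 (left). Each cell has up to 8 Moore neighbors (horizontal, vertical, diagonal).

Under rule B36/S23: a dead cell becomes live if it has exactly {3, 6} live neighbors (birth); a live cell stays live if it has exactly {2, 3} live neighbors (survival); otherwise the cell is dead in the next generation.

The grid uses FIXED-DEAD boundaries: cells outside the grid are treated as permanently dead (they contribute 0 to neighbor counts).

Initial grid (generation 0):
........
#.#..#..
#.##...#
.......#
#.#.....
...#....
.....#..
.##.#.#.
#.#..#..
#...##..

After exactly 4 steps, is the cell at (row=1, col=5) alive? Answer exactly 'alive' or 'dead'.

Simulating step by step:
Generation 0 (given above): 22 live cells
Generation 1: 22 live cells
........
..##....
..##..#.
..##....
........
........
..####..
.####.#.
#.#...#.
.#..##..
Generation 2: 15 live cells
........
..##....
.#..#...
..##....
........
...##...
.#...#..
......#.
#.....#.
.#...#..
Generation 3: 15 live cells
........
..##....
.#..#...
..##....
..#.#...
....#...
....##..
.....##.
.....##.
........
Generation 4: 14 live cells
........
..##....
.#..#...
.##.#...
..#.#...
....#...
....#.#.
........
.....##.
........

Cell (1,5) at generation 4: 0 -> dead

Answer: dead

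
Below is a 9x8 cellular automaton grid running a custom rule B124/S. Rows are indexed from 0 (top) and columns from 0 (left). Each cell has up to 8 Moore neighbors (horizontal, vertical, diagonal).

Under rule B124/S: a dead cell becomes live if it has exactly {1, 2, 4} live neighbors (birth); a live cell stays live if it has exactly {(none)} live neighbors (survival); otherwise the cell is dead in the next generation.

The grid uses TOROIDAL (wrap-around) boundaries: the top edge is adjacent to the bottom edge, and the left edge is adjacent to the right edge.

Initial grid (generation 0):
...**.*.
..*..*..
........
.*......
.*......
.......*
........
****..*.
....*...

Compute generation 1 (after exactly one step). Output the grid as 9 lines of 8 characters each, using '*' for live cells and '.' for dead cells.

Answer: .**..*.*
.*....**
*******.
*.*.....
..*...**
***...*.
...****.
....**.*
*.*..**.

Derivation:
Simulating step by step:
Generation 0 (given above): 14 live cells
Generation 1: 34 live cells
(generation 1 grid is the final answer)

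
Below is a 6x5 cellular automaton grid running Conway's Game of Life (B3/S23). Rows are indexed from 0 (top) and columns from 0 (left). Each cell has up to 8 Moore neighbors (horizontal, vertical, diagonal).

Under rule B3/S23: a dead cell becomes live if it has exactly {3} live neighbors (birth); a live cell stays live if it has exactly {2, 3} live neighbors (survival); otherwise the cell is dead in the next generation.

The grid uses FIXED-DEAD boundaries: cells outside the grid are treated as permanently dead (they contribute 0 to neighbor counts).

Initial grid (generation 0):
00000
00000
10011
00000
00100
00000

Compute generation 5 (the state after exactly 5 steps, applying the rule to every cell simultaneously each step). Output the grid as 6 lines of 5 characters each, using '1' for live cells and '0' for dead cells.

Simulating step by step:
Generation 0 (given above): 4 live cells
Generation 1: 1 live cells
00000
00000
00000
00010
00000
00000
Generation 2: 0 live cells
00000
00000
00000
00000
00000
00000
Generation 3: 0 live cells
00000
00000
00000
00000
00000
00000
Generation 4: 0 live cells
00000
00000
00000
00000
00000
00000
Generation 5: 0 live cells
(generation 5 grid is the final answer)

Answer: 00000
00000
00000
00000
00000
00000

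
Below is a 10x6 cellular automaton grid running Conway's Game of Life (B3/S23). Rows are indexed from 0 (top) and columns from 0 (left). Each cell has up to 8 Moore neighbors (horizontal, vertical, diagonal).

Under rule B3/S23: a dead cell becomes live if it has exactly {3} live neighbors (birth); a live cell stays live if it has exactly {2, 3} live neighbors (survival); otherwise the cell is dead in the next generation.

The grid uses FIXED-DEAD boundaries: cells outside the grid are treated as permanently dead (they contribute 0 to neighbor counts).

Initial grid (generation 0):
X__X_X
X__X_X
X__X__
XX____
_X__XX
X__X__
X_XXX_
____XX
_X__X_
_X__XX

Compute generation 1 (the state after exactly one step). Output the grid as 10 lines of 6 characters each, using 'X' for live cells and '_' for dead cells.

Answer: ______
XXXX__
X_X_X_
XXX_X_
_XX_X_
X____X
_XX__X
_XX__X
___X__
____XX

Derivation:
Simulating step by step:
Generation 0 (given above): 26 live cells
Generation 1: 25 live cells
(generation 1 grid is the final answer)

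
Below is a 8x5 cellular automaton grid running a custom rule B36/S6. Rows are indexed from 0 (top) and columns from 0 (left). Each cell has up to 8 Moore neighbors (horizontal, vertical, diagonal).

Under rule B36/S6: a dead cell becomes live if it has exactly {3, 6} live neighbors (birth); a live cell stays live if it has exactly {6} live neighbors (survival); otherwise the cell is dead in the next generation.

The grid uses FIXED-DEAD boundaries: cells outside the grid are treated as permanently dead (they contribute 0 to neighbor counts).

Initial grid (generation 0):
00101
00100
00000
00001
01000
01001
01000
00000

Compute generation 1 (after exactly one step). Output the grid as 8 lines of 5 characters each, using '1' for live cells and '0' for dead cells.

Answer: 00010
00010
00000
00000
00000
10100
00000
00000

Derivation:
Simulating step by step:
Generation 0 (given above): 8 live cells
Generation 1: 4 live cells
(generation 1 grid is the final answer)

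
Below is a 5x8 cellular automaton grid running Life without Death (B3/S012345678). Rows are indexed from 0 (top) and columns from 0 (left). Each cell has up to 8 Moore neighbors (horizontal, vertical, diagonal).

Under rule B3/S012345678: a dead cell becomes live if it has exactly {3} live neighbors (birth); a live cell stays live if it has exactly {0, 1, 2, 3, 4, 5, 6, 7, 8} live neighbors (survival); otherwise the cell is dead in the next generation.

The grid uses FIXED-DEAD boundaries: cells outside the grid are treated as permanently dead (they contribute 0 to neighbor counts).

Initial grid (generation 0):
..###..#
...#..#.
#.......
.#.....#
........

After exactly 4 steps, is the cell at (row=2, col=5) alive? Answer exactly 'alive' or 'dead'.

Simulating step by step:
Generation 0 (given above): 9 live cells
Generation 1: 11 live cells
..###..#
..###.#.
#.......
.#.....#
........
Generation 2: 17 live cells
..####.#
.######.
####....
.#.....#
........
Generation 3: 22 live cells
.#####.#
#######.
####.##.
##.....#
........
Generation 4: 26 live cells
######.#
########
####.###
##....##
........

Cell (2,5) at generation 4: 1 -> alive

Answer: alive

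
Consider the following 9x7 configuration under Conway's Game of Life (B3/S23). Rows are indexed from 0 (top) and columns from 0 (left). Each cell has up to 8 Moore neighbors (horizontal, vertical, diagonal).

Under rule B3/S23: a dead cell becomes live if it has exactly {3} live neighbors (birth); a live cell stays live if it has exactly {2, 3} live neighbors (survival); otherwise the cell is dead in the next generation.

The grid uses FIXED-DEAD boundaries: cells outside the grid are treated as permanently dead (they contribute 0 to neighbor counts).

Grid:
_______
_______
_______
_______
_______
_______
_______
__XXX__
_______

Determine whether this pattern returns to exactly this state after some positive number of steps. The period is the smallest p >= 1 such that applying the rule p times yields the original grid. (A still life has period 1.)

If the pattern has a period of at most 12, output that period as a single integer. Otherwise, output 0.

Simulating and comparing each generation to the original:
Gen 0 (original, given above): 3 live cells
Gen 1: 3 live cells, differs from original
Gen 2: 3 live cells, MATCHES original -> period = 2

Answer: 2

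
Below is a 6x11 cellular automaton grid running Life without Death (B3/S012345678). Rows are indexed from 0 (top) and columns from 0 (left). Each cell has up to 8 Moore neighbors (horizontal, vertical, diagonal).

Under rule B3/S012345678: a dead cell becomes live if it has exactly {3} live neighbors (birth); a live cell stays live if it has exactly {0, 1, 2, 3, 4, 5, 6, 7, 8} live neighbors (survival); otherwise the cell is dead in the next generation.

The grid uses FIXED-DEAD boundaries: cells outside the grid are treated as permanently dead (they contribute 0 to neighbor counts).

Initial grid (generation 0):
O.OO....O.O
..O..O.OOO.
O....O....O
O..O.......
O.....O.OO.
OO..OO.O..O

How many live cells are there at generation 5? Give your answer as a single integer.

Answer: 49

Derivation:
Simulating step by step:
Generation 0 (given above): 25 live cells
Generation 1: 44 live cells
OOOO...OO.O
..OOOOOOOOO
OO..OOO.OOO
OO.O.....O.
O...OOOOOO.
OO..OOOOOOO
Generation 2: 48 live cells
OOOO.O.OO.O
..OOOOOOOOO
OO..OOO.OOO
OOOO.....O.
O.OOOOOOOO.
OO..OOOOOOO
Generation 3: 49 live cells
OOOO.O.OO.O
..OOOOOOOOO
OO..OOO.OOO
OOOO.....O.
O.OOOOOOOO.
OOO.OOOOOOO
Generation 4: 49 live cells
OOOO.O.OO.O
..OOOOOOOOO
OO..OOO.OOO
OOOO.....O.
O.OOOOOOOO.
OOO.OOOOOOO
Generation 5: 49 live cells
OOOO.O.OO.O
..OOOOOOOOO
OO..OOO.OOO
OOOO.....O.
O.OOOOOOOO.
OOO.OOOOOOO
Population at generation 5: 49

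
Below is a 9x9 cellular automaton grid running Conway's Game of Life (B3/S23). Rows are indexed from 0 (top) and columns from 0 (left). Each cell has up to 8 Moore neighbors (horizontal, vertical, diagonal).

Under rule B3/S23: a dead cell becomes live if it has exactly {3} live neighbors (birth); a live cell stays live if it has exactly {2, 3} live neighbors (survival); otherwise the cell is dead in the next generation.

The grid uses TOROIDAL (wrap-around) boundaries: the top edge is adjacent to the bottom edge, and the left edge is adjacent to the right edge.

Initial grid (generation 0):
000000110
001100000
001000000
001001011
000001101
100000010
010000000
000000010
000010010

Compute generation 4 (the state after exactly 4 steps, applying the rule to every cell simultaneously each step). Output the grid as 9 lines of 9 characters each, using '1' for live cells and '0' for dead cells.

Simulating step by step:
Generation 0 (given above): 18 live cells
Generation 1: 19 live cells
000100110
001100000
011000000
000001011
100001000
100000111
000000001
000000000
000000011
Generation 2: 26 live cells
001100111
010100000
011100000
110000101
100001000
100000110
100000001
000000011
000000111
Generation 3: 20 live cells
101100101
110010010
000100000
000000001
000001000
110000110
100000100
000000100
100000000
Generation 4: 28 live cells
(generation 4 grid is the final answer)

Answer: 001100010
110010010
100000001
000000000
100000111
110001111
110001101
000000000
110000011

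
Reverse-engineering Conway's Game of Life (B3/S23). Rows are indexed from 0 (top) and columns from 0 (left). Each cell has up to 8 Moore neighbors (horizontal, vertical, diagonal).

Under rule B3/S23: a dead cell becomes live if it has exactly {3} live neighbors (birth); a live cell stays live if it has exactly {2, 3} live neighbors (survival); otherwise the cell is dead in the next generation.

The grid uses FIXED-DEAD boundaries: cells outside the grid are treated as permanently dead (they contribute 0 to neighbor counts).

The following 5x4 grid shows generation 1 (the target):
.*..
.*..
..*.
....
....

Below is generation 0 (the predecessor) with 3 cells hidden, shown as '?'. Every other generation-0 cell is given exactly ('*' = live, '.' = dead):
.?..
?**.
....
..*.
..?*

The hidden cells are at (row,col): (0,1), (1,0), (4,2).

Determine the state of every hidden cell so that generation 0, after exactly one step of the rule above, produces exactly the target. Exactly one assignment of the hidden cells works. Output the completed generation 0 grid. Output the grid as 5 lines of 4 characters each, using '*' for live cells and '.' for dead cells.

Hidden generation-0 cells (in order): (0,1), (1,0), (4,2).
A hidden cell only influences target cells in its own 3x3 neighborhood. Try each of the 2^3 = 8 assignments, step the completed generation 0 forward once under B3/S23, and compare with the target:
  (0,1)=. (1,0)=. (4,2)=. -> step gives (0,1)='.' but target has '*' -> reject
  (0,1)=. (1,0)=. (4,2)=* -> step gives (0,1)='.' but target has '*' -> reject
  (0,1)=. (1,0)=* (4,2)=. -> step reproduces the target at every cell -> ACCEPT
  (0,1)=. (1,0)=* (4,2)=* -> step gives (3,2)='*' but target has '.' -> reject
  (0,1)=* (1,0)=. (4,2)=. -> step gives (0,2)='*' but target has '.' -> reject
  (0,1)=* (1,0)=. (4,2)=* -> step gives (0,2)='*' but target has '.' -> reject
  (0,1)=* (1,0)=* (4,2)=. -> step gives (0,0)='*' but target has '.' -> reject
  (0,1)=* (1,0)=* (4,2)=* -> step gives (0,0)='*' but target has '.' -> reject
Unique solution: (0,1)=dead, (1,0)=live, (4,2)=dead.
Check: live-neighbor counts of every cell in the completed generation 0:
2321
1211
2432
0112
0121
Applying B3/S23 to generation 0 with these counts gives:
.*..
.*..
..*.
....
....
which matches the target exactly.

Answer: ....
***.
....
..*.
...*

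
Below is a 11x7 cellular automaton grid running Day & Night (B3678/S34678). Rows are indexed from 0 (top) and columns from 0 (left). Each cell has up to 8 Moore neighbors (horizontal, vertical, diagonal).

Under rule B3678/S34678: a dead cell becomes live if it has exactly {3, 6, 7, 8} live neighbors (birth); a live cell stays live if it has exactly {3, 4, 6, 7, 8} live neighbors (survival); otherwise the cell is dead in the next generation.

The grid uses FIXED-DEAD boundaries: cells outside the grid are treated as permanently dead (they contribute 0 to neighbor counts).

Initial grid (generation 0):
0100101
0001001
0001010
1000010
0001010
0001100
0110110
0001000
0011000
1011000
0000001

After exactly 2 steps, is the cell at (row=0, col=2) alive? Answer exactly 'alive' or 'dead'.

Simulating step by step:
Generation 0 (given above): 24 live cells
Generation 1: 16 live cells
0000010
0010000
0000001
0000001
0000000
0001000
0010100
0101000
0111100
0111000
0000000
Generation 2: 11 live cells
0000000
0000000
0000000
0000000
0000000
0000000
0010000
0110000
1110100
0101100
0010000

Cell (0,2) at generation 2: 0 -> dead

Answer: dead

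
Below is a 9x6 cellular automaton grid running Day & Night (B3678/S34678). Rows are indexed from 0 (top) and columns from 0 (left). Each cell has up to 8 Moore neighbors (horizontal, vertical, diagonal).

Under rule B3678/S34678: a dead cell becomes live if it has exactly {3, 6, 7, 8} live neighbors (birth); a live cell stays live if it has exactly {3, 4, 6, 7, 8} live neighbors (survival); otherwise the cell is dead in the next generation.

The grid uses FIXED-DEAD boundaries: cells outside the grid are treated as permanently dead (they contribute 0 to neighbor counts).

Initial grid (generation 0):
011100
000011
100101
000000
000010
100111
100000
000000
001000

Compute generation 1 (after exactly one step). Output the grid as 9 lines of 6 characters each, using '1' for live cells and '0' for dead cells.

Simulating step by step:
Generation 0 (given above): 15 live cells
Generation 1: 9 live cells
(generation 1 grid is the final answer)

Answer: 000010
010010
000000
000010
000111
000010
000010
000000
000000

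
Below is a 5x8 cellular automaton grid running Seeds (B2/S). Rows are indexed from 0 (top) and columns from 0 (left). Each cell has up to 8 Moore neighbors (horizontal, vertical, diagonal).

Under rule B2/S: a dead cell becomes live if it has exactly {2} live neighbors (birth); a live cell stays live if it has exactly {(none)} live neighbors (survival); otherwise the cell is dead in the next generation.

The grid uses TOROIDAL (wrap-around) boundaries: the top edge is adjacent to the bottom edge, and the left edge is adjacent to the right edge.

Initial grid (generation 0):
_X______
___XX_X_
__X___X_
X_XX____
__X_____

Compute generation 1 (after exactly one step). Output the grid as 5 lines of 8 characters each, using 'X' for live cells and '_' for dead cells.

Simulating step by step:
Generation 0 (given above): 10 live cells
Generation 1: 6 live cells
(generation 1 grid is the final answer)

Answer: ____XX__
_X_____X
________
_______X
X_______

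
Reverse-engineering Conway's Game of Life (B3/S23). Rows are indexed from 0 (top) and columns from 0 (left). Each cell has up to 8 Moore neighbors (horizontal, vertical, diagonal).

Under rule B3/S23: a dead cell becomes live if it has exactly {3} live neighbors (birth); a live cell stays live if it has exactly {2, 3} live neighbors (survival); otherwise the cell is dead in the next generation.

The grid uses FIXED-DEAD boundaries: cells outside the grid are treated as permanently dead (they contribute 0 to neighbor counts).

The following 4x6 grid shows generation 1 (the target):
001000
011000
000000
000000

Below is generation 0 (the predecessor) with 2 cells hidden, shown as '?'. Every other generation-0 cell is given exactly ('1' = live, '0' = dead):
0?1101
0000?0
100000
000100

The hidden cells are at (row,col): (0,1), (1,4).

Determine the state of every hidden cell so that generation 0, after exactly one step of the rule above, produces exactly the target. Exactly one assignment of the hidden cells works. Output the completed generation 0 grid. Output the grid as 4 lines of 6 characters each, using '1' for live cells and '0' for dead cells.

Answer: 011101
000000
100000
000100

Derivation:
Hidden generation-0 cells (in order): (0,1), (1,4).
A hidden cell only influences target cells in its own 3x3 neighborhood. Try each of the 2^2 = 4 assignments, step the completed generation 0 forward once under B3/S23, and compare with the target:
  (0,1)=0 (1,4)=0 -> step gives (0,2)='0' but target has '1' -> reject
  (0,1)=0 (1,4)=1 -> step gives (0,2)='0' but target has '1' -> reject
  (0,1)=1 (1,4)=0 -> step reproduces the target at every cell -> ACCEPT
  (0,1)=1 (1,4)=1 -> step gives (0,3)='1' but target has '0' -> reject
Unique solution: (0,1)=live, (1,4)=dead.
Check: live-neighbor counts of every cell in the completed generation 0:
112120
233221
011110
111010
Applying B3/S23 to generation 0 with these counts gives:
001000
011000
000000
000000
which matches the target exactly.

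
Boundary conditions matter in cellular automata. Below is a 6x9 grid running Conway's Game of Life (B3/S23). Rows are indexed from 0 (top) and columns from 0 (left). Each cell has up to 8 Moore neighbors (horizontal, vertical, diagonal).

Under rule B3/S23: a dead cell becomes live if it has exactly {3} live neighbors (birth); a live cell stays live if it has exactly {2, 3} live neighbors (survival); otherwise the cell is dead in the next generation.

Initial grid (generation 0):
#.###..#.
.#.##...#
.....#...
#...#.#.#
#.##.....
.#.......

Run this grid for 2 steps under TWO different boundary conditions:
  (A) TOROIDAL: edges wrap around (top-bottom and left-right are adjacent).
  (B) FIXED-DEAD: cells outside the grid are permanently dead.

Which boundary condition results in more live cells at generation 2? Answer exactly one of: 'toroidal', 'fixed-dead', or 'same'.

Answer: toroidal

Derivation:
Under TOROIDAL boundary, generation 2:
....##.#.
.#...##..
...#.#.#.
.#...##..
..#..#.#.
....#..#.
Population = 17

Under FIXED-DEAD boundary, generation 2:
.##......
.#.#.##..
...#.#...
.#...##..
#........
.###.....
Population = 15

Comparison: toroidal=17, fixed-dead=15 -> toroidal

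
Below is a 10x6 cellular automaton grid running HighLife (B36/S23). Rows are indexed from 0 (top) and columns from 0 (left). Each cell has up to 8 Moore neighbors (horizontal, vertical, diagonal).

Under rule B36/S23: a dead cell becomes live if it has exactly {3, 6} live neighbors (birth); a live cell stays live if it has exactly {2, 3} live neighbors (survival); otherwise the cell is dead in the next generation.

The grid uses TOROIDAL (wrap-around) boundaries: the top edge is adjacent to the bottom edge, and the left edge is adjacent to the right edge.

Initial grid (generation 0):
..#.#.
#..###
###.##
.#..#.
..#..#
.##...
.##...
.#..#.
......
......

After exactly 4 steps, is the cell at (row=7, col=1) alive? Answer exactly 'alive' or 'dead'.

Answer: alive

Derivation:
Simulating step by step:
Generation 0 (given above): 21 live cells
Generation 1: 12 live cells
....#.
......
..#...
....#.
#.##..
#..#..
#..#..
.##...
......
......
Generation 2: 15 live cells
......
......
......
.##...
.#####
#..###
#..#..
.##...
......
......
Generation 3: 7 live cells
......
......
......
##..#.
......
......
#..#..
.##...
......
......
Generation 4: 4 live cells
......
......
......
......
......
......
.##...
.##...
......
......

Cell (7,1) at generation 4: 1 -> alive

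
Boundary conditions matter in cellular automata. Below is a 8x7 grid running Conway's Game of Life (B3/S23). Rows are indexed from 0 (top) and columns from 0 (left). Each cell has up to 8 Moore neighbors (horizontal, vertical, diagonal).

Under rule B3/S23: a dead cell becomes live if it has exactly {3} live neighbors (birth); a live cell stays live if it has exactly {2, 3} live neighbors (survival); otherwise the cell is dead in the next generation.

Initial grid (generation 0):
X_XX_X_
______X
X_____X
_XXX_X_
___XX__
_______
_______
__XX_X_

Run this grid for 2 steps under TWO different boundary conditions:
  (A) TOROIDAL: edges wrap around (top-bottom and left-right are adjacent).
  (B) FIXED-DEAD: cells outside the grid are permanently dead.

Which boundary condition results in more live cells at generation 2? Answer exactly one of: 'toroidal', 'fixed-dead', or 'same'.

Answer: toroidal

Derivation:
Under TOROIDAL boundary, generation 2:
___X_XX
___X_X_
___X___
_______
XX_XXXX
_______
__X____
XX_XX__
Population = 17

Under FIXED-DEAD boundary, generation 2:
_______
_XX__XX
X__X___
_X___XX
___XX__
_______
_______
_______
Population = 11

Comparison: toroidal=17, fixed-dead=11 -> toroidal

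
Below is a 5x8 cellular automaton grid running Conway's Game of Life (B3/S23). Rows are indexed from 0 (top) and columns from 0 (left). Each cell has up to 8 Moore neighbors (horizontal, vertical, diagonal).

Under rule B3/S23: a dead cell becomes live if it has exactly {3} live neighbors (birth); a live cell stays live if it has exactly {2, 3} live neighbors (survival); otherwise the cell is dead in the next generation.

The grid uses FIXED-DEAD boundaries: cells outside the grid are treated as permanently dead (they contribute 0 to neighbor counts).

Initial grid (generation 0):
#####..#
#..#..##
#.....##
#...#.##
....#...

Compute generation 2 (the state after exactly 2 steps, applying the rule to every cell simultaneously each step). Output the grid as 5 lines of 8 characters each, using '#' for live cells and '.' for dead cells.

Answer: ###...#.
.....##.
##..###.
......#.
......#.

Derivation:
Simulating step by step:
Generation 0 (given above): 18 live cells
Generation 1: 16 live cells
#####.##
#..###..
##......
......##
.....#..
Generation 2: 13 live cells
(generation 2 grid is the final answer)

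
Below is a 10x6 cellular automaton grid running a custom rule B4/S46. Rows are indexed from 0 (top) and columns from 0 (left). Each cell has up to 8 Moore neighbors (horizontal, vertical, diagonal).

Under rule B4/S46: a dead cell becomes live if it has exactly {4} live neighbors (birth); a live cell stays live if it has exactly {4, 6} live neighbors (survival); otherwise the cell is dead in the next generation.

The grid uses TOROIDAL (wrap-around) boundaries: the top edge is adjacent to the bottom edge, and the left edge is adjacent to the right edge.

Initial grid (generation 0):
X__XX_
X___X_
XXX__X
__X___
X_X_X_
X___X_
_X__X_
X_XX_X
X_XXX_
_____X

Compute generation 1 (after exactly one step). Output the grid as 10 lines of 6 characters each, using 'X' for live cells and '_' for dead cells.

Simulating step by step:
Generation 0 (given above): 26 live cells
Generation 1: 19 live cells
(generation 1 grid is the final answer)

Answer: ______
X__X__
_X____
X__X_X
_X_X_X
_X_X__
X__X__
__X__X
_X_XX_
_____X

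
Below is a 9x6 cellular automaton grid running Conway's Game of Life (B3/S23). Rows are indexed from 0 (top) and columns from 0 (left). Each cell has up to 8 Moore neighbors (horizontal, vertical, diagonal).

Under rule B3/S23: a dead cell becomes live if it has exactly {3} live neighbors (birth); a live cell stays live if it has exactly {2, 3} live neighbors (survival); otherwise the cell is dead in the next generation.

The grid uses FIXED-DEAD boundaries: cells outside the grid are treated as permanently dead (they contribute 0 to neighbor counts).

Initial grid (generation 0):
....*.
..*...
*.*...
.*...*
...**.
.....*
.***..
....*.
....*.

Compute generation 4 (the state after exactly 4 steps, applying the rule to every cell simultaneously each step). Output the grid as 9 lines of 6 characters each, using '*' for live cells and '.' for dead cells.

Simulating step by step:
Generation 0 (given above): 14 live cells
Generation 1: 14 live cells
......
.*.*..
..*...
.****.
....**
......
..***.
..*.*.
......
Generation 2: 14 live cells
......
..*...
....*.
.**.**
..*.**
.....*
..*.*.
..*.*.
......
Generation 3: 11 live cells
......
......
.**.**
.**...
.**...
.....*
....**
......
......
Generation 4: 10 live cells
(generation 4 grid is the final answer)

Answer: ......
......
.***..
*.....
.**...
....**
....**
......
......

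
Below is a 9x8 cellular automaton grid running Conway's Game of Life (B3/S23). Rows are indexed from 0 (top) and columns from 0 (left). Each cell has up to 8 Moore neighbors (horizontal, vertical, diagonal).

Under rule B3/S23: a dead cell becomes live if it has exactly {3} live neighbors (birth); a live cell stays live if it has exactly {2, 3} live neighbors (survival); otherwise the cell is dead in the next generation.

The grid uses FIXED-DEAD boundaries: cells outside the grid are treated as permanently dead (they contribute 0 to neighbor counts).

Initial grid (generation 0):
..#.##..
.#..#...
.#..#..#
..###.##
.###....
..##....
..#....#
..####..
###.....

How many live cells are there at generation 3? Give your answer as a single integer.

Answer: 20

Derivation:
Simulating step by step:
Generation 0 (given above): 27 live cells
Generation 1: 20 live cells
...###..
.##.#...
.#..#.##
....####
.#......
........
.#......
....#...
.##.#...
Generation 2: 19 live cells
..####..
.##...#.
.##.#..#
....#..#
.....##.
........
........
.###....
...#....
Generation 3: 20 live cells
.#####..
......#.
.##..###
...##..#
.....##.
........
..#.....
..##....
...#....
Population at generation 3: 20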